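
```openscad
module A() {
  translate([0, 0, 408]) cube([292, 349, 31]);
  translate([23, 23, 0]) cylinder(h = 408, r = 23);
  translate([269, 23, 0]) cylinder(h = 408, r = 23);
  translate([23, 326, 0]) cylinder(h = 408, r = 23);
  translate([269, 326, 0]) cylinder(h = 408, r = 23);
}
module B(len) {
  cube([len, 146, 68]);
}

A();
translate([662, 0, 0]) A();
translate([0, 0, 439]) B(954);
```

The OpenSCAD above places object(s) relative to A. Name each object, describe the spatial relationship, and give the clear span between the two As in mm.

Second stool starts at x = 662; first ends at x = 292; clear span = 662 − 292 = 370 mm.

A is a stool. B is a beam. A beam spans the tops of two stools. The clear span between the two stools is 370 mm.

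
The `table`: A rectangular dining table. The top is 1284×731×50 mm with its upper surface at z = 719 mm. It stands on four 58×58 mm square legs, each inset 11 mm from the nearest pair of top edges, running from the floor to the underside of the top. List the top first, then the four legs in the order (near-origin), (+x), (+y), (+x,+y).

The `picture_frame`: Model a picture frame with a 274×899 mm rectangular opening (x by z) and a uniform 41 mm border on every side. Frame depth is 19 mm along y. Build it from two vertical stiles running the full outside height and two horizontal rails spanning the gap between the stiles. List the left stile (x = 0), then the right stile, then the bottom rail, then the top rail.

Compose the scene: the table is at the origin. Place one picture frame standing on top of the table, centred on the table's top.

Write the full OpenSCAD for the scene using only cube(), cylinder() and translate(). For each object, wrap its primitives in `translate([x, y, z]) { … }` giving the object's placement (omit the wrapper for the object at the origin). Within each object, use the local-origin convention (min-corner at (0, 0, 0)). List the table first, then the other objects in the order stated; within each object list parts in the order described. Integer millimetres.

translate([0, 0, 669]) cube([1284, 731, 50]);
translate([11, 11, 0]) cube([58, 58, 669]);
translate([1215, 11, 0]) cube([58, 58, 669]);
translate([11, 662, 0]) cube([58, 58, 669]);
translate([1215, 662, 0]) cube([58, 58, 669]);
translate([464, 356, 719]) {
  cube([41, 19, 981]);
  translate([315, 0, 0]) cube([41, 19, 981]);
  translate([41, 0, 0]) cube([274, 19, 41]);
  translate([41, 0, 940]) cube([274, 19, 41]);
}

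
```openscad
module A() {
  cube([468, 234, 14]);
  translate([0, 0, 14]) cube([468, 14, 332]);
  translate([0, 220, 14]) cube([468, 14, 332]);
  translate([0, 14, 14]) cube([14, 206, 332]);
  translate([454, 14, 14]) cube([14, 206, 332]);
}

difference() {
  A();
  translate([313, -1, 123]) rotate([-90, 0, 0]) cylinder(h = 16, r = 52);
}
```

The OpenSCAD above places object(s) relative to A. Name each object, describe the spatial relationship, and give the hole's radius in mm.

The subtracted cylinder has r = 52 mm.

A is an open box. The open box has a circular hole through its front wall. The hole's radius is 52 mm.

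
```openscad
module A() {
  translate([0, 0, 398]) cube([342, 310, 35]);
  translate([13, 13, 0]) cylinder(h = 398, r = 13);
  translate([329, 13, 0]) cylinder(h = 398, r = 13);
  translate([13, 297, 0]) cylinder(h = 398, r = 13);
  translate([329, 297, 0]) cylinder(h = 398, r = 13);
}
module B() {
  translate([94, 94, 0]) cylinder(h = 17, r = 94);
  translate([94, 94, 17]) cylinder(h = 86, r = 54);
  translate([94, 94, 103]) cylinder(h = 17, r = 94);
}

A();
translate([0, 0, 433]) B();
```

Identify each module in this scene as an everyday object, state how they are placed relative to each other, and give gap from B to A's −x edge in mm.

The spool's min-x is at 0; the stool's min-x is 0; gap = 0 mm.

A is a stool. B is a spool. The spool is on top of the stool. The gap from the spool to the stool's −x edge is 0 mm.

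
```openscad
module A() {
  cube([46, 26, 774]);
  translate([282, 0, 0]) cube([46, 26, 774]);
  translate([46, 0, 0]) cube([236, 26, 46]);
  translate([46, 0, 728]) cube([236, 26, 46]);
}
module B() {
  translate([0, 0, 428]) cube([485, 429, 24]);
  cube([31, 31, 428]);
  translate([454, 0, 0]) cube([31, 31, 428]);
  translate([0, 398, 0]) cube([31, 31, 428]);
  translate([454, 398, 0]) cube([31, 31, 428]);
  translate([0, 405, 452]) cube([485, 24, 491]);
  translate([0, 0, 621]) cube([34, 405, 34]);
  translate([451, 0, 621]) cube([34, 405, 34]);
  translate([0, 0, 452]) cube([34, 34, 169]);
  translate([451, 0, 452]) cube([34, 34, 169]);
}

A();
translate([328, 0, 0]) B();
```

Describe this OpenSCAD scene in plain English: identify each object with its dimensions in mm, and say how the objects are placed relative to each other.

A is a rectangular picture frame lying in the x–z plane (depth along y). The opening is 236 mm wide (x) by 682 mm tall (z), surrounded by a border 46 mm wide on all four sides. The frame is 26 mm deep and is made of two full-height vertical stiles with two horizontal rails fitted between them.

B is a chair: 485×429 mm seat, 24 mm thick, top at z = 452 mm, on four 31 mm square corner legs flush with the seat edges. A 24 mm thick backrest slab spans the full seat width, extending 491 mm above the seat top, its back face flush with the seat's +y edge. Two armrests of 34×34 mm section run along each side from the seat's front edge to the front of the backrest, top faces 203 mm above the seat top and outer faces flush with the seat's x-edges; a 34×34 mm post under the front of each armrest stands on the seat at the front corner.

The chair is against the picture frame's +x side, with their −y faces flush.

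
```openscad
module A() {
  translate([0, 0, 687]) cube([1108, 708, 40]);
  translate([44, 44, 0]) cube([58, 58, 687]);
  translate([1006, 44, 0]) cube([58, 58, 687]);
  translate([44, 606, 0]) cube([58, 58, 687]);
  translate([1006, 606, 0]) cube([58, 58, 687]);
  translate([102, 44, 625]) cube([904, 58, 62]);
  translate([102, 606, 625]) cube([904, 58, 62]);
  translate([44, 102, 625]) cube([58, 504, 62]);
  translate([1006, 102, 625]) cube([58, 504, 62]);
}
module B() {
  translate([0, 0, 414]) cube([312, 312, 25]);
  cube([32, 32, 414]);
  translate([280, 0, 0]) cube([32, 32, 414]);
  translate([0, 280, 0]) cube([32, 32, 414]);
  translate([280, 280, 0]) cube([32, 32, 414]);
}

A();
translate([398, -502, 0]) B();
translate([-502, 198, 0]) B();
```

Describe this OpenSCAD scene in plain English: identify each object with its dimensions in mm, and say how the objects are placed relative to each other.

A is a rectangular dining table. The top is 1108×708×40 mm with its upper surface at z = 727 mm. It stands on four 58×58 mm square legs, each inset 44 mm from the nearest pair of top edges, running from the floor to the underside of the top. Four apron rails, 58 mm thick and 62 mm tall, run between adjacent legs with their top edges flush with the underside of the top and their outer faces flush with the legs' outer faces.

B is a four-legged stool. The seat is 312×312 mm, 25 mm thick, top at z = 439 mm. It stands on four square legs, each 32×32 mm in cross-section, from z = 0 to the seat underside, each flush with a corner of the seat.

Two stools sit around the table at the −y, −x sides.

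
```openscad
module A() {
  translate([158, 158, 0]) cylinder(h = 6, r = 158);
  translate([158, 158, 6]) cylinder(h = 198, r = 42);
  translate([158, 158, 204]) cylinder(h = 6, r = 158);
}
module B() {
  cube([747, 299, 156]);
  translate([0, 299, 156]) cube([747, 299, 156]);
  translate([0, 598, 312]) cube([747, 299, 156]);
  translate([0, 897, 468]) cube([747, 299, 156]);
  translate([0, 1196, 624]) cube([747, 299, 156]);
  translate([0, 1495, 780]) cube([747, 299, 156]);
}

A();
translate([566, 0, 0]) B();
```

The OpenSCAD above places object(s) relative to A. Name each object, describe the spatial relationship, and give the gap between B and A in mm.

The staircase's nearest face is 250 mm from the spool's +x face.

A is a spool. B is a staircase. The staircase is on the floor beside the spool on its +x side. The gap between the staircase and the spool is 250 mm.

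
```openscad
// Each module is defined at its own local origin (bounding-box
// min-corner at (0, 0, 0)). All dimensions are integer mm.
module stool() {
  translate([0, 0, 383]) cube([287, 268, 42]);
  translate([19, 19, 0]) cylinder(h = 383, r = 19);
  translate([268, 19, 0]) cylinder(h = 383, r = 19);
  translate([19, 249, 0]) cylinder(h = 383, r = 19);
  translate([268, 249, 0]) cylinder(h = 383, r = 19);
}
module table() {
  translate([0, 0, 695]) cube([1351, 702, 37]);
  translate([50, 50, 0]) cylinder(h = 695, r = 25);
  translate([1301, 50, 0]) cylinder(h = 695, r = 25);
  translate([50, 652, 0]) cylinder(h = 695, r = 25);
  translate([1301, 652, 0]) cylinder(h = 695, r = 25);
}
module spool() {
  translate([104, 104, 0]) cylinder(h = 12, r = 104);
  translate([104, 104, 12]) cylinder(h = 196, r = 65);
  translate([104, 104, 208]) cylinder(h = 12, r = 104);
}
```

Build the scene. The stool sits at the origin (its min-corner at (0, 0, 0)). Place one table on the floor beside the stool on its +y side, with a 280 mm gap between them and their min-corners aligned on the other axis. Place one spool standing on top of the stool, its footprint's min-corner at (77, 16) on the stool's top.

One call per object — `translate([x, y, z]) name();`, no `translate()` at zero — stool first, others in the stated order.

stool();
translate([0, 548, 0]) table();
translate([77, 16, 425]) spool();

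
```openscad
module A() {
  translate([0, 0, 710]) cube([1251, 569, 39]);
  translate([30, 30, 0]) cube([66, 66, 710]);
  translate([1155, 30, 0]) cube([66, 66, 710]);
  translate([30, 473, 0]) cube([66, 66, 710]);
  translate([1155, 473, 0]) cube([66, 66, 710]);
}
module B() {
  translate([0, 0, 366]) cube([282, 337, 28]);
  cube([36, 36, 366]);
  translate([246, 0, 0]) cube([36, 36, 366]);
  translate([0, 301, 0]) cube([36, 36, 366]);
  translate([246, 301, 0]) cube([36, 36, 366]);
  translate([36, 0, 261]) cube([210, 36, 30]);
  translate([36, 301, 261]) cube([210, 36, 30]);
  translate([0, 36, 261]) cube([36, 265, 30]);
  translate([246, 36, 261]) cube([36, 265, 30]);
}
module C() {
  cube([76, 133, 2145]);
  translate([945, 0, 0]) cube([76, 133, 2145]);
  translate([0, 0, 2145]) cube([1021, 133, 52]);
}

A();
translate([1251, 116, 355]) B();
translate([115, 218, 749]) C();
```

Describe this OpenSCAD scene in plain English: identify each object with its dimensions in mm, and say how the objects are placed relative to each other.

A is a table with a 1251×569 mm rectangular top, 39 mm thick, top surface at z = 749 mm, supported by four 66×66 mm square legs, each inset 30 mm from the nearest pair of top edges, running from the floor.

B is a simple wooden stool: a rectangular seat 282 mm (x) by 337 mm (y), 28 mm thick, top face at z = 394 mm, on four square legs, each 36×36 mm in cross-section. The legs rest on z = 0, each flush with a corner of the seat. Four stretchers, 36 mm wide and 30 mm tall, connect adjacent legs with their undersides at z = 261 mm, each running between the inner faces of the legs it joins and aligned with the legs' outer faces on the other axis.

C is a rectangular door frame: two vertical jambs of 76×133 mm section, 2145 mm tall, with a clear opening 869 mm wide between their inner faces. A header 52 mm tall and 133 mm deep lies on top of the jambs and spans the full outside width.

The stool is beside the table with their tops flush at z = 749. The door frame is on top of the table, centred.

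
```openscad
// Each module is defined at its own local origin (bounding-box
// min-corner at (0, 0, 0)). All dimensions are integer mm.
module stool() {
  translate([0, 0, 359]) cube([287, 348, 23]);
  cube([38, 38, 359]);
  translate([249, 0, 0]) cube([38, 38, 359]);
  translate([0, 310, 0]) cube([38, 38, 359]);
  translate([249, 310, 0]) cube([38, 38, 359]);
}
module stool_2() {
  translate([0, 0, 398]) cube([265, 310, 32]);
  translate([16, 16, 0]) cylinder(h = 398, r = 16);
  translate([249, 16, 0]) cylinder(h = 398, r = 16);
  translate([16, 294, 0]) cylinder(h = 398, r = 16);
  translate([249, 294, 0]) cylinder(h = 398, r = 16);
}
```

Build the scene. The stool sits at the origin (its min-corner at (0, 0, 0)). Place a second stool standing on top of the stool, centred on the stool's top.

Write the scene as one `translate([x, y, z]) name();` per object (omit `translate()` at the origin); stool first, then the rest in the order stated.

stool();
translate([11, 19, 382]) stool_2();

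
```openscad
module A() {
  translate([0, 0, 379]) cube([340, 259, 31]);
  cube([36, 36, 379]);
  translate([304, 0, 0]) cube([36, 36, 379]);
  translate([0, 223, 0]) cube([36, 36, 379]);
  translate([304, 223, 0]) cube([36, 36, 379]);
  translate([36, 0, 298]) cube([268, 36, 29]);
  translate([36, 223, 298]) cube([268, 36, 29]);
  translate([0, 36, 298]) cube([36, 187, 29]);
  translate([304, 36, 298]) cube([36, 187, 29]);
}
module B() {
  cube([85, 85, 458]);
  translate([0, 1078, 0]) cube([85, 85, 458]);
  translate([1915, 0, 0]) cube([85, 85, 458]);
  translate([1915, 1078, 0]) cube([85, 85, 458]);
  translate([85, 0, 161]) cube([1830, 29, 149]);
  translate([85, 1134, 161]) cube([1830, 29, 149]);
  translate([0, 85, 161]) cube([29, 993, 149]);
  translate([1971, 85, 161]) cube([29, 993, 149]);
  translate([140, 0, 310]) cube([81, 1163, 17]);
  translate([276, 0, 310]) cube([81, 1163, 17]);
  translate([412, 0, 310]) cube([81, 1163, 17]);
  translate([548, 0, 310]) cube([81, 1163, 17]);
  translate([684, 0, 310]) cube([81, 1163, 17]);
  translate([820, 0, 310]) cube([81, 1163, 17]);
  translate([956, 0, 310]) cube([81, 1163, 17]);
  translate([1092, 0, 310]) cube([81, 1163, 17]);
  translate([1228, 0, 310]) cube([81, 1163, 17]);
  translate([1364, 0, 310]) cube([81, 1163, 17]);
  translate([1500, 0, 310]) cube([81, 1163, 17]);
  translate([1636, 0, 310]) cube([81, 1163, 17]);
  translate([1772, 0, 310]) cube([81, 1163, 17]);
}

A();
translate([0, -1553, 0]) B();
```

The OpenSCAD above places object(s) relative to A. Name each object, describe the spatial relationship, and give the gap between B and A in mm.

A is a stool. B is a bed frame. The bed frame is on the floor beside the stool on its −y side. The gap between the bed frame and the stool is 390 mm.

The bed frame's nearest face is 390 mm from the stool's −y face.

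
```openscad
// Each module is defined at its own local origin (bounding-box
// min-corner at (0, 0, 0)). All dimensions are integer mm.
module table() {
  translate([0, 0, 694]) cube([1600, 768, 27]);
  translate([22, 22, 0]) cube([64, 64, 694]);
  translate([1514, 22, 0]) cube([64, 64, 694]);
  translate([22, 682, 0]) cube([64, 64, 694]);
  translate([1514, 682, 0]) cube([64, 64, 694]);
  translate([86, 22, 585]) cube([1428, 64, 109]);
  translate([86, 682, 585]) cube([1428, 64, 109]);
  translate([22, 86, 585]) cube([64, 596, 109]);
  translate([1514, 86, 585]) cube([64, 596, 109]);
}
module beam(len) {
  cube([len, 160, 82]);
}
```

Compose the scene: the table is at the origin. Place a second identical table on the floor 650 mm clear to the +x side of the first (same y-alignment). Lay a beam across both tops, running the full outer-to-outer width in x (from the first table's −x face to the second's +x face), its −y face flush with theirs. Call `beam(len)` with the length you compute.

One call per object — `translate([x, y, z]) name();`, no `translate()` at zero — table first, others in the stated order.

table();
translate([2250, 0, 0]) table();
translate([0, 0, 721]) beam(3850);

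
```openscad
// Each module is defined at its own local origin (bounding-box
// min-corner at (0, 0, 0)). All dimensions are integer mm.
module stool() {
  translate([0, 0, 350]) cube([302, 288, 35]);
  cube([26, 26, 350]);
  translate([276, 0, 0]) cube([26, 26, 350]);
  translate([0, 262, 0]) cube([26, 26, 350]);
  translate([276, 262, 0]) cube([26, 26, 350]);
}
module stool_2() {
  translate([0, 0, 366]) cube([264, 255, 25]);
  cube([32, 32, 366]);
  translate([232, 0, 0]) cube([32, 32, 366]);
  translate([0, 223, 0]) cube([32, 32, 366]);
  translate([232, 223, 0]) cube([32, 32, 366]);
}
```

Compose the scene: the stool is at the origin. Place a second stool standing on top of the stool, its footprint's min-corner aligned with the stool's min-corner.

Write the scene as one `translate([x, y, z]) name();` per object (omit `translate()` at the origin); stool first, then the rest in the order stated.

stool();
translate([0, 0, 385]) stool_2();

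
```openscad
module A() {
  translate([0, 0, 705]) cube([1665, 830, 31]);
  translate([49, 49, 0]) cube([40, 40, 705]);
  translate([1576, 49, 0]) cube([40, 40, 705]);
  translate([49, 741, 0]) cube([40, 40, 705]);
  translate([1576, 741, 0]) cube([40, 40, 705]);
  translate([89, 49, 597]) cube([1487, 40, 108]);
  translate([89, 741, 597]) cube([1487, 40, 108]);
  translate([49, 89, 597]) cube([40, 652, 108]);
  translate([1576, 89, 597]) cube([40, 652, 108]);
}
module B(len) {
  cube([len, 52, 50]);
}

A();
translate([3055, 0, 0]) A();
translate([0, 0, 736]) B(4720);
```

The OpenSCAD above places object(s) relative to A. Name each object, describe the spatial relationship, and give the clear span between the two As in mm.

A is a table. B is a beam. A beam spans the tops of two tables. The clear span between the two tables is 1390 mm.

Second table starts at x = 3055; first ends at x = 1665; clear span = 3055 − 1665 = 1390 mm.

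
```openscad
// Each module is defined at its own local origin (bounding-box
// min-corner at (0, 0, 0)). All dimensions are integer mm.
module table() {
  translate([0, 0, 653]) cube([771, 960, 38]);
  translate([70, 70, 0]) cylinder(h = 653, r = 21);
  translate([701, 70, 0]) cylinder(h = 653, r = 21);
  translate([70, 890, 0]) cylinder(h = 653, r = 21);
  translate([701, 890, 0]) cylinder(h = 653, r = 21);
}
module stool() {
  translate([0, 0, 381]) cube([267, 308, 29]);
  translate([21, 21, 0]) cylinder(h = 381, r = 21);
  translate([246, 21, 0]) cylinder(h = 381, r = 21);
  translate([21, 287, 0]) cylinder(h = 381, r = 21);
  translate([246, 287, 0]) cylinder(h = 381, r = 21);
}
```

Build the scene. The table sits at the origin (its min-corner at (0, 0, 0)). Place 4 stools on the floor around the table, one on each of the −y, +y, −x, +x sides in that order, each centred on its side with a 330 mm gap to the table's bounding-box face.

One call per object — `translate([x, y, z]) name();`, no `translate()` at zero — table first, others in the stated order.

table();
translate([252, -638, 0]) stool();
translate([252, 1290, 0]) stool();
translate([-597, 326, 0]) stool();
translate([1101, 326, 0]) stool();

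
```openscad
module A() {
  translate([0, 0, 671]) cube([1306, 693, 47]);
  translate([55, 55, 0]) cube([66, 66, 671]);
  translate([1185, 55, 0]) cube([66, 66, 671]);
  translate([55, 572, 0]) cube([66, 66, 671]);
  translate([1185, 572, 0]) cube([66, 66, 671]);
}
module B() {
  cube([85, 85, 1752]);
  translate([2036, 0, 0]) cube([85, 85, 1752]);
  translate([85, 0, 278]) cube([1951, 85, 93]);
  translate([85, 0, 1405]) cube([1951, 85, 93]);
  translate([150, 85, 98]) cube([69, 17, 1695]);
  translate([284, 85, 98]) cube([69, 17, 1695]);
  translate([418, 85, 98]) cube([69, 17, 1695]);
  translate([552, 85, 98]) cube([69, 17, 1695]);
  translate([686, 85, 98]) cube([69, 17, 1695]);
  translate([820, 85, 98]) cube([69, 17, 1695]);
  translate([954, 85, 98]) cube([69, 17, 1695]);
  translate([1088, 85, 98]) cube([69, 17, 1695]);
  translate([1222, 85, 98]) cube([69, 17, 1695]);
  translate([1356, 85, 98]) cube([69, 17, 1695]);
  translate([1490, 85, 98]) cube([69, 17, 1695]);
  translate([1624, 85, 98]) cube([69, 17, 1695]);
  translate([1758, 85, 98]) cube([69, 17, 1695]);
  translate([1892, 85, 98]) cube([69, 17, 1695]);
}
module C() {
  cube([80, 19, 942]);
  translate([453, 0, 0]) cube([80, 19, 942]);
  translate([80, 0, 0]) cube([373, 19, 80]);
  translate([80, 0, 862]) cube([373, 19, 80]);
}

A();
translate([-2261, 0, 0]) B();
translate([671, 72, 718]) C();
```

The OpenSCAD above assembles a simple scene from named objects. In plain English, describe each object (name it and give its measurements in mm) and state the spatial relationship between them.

A is a rectangular dining table. The top is 1306×693×47 mm with its upper surface at z = 718 mm. It stands on four 66×66 mm square legs, each inset 55 mm from the nearest pair of top edges, running from the floor to the underside of the top.

B is a fence section. Two 85×85 mm posts, 1752 mm tall, stand on the floor with a clear span of 1951 mm between their inner faces. Two horizontal rails of 85×93 mm section span the gap between the posts with their undersides at z = 278 mm and z = 1405 mm, flush with the posts' −y face. 14 pickets, each 69 mm wide, 17 mm thick and 1695 mm tall, are fixed to the +y face of the rails with their bottoms at z = 98 mm, evenly spaced across the span with equal gaps (rounded down to the nearest mm) at the −x end and between each pair — any rounding remainder accumulates at the +x end.

C is a picture frame with a 373×782 mm rectangular opening (x by z) and a uniform 80 mm border on every side. Frame depth is 19 mm along y. It is built from two vertical stiles running the full outside height and two horizontal rails spanning the gap between the stiles.

The fence section is on the floor beside the table on its −x side. The picture frame is on top of the table.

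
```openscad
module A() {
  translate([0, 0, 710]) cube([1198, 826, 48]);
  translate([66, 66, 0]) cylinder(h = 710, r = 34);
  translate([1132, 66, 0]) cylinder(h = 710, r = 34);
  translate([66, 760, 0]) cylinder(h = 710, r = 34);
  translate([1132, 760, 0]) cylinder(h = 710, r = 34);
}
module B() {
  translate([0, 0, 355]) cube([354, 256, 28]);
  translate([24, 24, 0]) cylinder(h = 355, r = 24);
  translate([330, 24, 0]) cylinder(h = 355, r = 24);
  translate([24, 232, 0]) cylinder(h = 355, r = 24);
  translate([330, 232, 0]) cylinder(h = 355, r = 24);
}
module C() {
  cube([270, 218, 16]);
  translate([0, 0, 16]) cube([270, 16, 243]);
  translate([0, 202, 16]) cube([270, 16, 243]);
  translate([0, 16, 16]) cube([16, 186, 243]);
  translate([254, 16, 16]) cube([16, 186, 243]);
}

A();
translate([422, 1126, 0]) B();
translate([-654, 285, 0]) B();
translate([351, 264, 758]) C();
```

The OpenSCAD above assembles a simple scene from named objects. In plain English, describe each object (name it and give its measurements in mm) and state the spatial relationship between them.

A is a table with a 1198×826 mm rectangular top, 48 mm thick, top surface at z = 758 mm, supported by four round legs of 68 mm diameter, each leg's bounding box inset 32 mm from the nearest pair of top edges, running from the floor.

B is a four-legged stool. The seat is a 354×256×28 mm slab whose top surface is at z = 383 mm; four round legs, each 48 mm in diameter, run from the floor (z = 0) to the underside of the seat, each leg's axis is inset half a diameter from the nearest pair of seat edges (so the leg's bounding box is flush with the corner).

C is an open-topped rectangular box: outside dimensions 270×218×259 mm, with a uniform wall and base thickness of 16 mm. The base is a full 270×218 slab on the floor; four walls sit on top of the base. The front and back walls (the −y and +y sides) span the full width; the two side walls fit between them.

Two stools sit around the table at the +y, −x sides. The open box is on top of the table.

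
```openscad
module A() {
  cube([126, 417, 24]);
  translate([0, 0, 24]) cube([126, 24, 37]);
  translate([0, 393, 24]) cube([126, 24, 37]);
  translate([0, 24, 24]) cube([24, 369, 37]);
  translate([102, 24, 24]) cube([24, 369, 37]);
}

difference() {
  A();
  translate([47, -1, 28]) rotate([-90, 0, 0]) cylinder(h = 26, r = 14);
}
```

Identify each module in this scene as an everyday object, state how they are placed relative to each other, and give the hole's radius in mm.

The subtracted cylinder has r = 14 mm.

A is an open box. The open box has a circular hole through its front wall. The hole's radius is 14 mm.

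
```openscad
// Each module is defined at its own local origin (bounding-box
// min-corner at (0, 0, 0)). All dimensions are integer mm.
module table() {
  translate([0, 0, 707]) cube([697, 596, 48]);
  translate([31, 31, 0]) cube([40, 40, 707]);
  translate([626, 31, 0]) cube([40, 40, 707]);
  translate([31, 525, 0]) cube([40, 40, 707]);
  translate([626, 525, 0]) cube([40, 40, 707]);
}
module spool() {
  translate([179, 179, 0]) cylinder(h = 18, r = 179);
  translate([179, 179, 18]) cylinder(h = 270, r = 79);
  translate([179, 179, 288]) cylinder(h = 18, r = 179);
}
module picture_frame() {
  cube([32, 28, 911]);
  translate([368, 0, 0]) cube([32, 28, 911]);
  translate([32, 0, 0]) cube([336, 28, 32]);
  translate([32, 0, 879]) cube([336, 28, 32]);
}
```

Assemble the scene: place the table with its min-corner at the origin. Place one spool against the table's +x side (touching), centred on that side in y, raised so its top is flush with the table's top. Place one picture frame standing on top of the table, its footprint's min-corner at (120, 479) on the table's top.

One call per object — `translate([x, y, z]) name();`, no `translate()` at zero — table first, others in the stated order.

table();
translate([697, 119, 449]) spool();
translate([120, 479, 755]) picture_frame();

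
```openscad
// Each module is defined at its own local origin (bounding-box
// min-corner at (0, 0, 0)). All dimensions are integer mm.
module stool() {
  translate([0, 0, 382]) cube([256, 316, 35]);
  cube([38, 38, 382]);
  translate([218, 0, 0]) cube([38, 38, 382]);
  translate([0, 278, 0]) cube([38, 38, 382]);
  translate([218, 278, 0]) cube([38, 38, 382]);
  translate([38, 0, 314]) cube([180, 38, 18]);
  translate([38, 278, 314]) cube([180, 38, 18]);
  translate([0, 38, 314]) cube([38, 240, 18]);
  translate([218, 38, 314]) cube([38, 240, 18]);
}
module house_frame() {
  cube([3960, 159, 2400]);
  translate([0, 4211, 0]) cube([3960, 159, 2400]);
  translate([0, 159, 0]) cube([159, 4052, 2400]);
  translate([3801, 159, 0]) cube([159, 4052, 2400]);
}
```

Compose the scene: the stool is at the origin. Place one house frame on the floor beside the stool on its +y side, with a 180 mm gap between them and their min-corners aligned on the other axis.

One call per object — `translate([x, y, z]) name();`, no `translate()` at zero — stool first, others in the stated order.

stool();
translate([0, 496, 0]) house_frame();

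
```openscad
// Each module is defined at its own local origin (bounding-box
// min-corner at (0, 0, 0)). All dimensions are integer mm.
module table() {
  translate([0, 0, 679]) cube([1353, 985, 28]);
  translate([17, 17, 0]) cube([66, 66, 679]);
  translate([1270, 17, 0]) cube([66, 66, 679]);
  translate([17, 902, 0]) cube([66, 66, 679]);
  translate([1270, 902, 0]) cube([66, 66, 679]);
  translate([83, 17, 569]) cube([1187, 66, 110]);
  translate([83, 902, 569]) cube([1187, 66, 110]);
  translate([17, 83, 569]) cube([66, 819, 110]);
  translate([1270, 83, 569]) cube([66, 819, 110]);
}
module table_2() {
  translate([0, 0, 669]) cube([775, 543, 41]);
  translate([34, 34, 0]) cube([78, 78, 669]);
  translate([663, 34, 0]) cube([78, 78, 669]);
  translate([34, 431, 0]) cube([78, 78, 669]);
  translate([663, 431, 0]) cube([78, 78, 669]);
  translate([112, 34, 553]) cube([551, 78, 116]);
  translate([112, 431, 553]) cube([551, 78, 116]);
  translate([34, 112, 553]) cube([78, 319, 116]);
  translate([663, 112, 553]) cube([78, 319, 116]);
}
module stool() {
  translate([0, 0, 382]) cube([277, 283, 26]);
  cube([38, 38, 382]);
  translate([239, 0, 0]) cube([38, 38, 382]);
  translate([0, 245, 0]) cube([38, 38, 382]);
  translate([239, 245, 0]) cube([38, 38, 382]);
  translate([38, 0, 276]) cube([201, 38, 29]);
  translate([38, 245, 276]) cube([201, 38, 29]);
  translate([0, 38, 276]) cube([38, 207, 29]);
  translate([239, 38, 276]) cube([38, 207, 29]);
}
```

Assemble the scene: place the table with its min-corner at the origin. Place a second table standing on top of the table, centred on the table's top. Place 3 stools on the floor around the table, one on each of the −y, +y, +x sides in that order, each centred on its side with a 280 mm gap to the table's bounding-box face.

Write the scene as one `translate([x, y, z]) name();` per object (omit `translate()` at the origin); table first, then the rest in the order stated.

table();
translate([289, 221, 707]) table_2();
translate([538, -563, 0]) stool();
translate([538, 1265, 0]) stool();
translate([1633, 351, 0]) stool();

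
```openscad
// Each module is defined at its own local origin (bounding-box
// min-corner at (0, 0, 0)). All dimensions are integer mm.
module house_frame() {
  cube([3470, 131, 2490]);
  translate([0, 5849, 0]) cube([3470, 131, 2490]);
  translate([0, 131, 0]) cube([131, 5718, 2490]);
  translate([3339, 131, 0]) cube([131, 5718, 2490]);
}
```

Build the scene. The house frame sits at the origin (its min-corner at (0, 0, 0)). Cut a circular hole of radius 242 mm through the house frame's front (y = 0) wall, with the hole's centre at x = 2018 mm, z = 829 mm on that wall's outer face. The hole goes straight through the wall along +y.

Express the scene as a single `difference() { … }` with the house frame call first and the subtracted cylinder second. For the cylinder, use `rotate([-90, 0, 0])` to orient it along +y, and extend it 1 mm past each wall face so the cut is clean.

difference() {
  house_frame();
  translate([2018, -1, 829]) rotate([-90, 0, 0]) cylinder(h = 133, r = 242);
}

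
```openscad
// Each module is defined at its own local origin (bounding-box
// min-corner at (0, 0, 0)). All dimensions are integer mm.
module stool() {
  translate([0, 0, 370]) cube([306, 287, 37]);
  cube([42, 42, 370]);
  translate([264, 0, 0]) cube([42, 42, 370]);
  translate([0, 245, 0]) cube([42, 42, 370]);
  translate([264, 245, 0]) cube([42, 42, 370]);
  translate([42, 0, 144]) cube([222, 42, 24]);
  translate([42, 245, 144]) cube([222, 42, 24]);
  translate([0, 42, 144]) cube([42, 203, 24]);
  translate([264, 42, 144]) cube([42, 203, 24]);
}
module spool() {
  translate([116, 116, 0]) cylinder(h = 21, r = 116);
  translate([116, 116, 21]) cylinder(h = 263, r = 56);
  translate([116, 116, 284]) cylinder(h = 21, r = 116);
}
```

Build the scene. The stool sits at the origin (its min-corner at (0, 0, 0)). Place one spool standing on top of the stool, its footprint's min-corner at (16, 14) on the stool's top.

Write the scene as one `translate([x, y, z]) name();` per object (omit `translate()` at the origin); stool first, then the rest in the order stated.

stool();
translate([16, 14, 407]) spool();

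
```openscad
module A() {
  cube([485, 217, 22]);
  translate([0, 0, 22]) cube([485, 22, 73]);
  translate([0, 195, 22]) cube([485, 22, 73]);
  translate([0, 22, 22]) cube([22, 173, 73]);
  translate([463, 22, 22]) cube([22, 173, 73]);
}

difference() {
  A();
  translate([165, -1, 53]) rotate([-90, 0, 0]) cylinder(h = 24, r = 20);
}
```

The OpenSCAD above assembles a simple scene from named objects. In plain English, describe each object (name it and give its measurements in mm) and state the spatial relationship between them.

A is an open-topped rectangular box: outside dimensions 485×217×95 mm, with a uniform wall and base thickness of 22 mm. The base is a full 485×217 slab on the floor; four walls sit on top of the base. The front and back walls (the −y and +y sides) span the full width; the two side walls fit between them.

The open box has a circular hole of radius 20 mm through its front wall, centred at (x = 165, z = 53).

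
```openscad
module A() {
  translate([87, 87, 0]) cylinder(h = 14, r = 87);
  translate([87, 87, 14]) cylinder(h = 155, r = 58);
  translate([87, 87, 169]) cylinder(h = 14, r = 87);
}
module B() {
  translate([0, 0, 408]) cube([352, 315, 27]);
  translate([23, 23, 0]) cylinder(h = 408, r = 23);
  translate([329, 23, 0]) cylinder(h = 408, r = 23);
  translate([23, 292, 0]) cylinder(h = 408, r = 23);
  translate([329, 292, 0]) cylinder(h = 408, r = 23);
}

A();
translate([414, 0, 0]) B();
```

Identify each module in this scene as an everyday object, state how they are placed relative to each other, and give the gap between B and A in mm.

A is a spool. B is a stool. The stool is on the floor beside the spool on its +x side. The gap between the stool and the spool is 240 mm.

The stool's nearest face is 240 mm from the spool's +x face.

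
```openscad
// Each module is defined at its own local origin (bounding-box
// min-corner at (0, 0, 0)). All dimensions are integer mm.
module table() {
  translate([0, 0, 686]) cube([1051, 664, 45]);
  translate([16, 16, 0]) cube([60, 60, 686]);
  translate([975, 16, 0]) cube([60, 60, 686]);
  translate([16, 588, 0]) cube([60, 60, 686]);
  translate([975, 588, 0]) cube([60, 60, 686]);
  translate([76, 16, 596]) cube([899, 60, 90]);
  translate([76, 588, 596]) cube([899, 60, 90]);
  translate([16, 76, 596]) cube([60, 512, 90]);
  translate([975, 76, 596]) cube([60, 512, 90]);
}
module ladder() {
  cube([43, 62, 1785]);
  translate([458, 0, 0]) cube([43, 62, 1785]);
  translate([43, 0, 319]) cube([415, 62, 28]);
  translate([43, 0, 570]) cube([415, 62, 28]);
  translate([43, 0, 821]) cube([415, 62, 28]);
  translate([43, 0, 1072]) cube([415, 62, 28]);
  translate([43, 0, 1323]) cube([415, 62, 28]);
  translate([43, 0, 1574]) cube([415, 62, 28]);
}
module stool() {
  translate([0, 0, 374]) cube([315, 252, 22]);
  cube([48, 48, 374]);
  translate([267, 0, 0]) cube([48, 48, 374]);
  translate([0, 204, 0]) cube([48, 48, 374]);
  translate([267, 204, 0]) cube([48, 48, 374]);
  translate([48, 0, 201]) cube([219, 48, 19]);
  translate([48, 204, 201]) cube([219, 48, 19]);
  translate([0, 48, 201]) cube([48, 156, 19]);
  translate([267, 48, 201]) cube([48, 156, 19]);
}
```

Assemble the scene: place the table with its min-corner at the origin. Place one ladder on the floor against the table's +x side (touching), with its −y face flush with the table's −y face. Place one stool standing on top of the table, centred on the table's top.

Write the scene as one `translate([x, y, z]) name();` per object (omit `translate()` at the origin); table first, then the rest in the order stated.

table();
translate([1051, 0, 0]) ladder();
translate([368, 206, 731]) stool();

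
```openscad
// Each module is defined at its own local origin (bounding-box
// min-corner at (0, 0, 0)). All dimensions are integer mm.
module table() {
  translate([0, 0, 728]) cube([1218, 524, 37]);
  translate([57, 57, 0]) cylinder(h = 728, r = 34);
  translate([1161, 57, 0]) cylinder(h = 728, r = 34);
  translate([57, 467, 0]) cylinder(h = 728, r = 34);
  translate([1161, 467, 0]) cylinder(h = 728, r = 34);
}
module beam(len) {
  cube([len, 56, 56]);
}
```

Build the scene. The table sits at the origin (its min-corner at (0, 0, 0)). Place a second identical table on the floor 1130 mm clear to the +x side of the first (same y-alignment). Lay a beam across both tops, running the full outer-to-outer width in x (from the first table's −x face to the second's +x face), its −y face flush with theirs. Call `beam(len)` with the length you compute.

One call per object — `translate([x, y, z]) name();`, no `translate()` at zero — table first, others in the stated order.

table();
translate([2348, 0, 0]) table();
translate([0, 0, 765]) beam(3566);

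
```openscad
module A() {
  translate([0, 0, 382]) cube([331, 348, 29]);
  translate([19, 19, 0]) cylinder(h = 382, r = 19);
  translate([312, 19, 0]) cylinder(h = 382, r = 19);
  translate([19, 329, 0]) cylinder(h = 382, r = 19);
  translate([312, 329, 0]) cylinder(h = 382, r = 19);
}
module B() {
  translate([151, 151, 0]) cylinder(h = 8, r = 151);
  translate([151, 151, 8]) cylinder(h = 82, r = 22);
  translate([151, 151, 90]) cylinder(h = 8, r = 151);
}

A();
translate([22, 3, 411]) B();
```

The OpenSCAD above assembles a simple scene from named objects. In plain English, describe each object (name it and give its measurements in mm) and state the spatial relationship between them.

A is a four-legged stool. The seat is 331×348 mm, 29 mm thick, top at z = 411 mm. It stands on four round legs, each 38 mm in diameter, from z = 0 to the seat underside, each leg's axis is inset half a diameter from the nearest pair of seat edges (so the leg's bounding box is flush with the corner).

B is a spool: two coaxial disc flanges of radius 151 mm and thickness 8 mm, joined by a core cylinder of radius 22 mm and height 82 mm. The lower flange rests on z = 0 and the three cylinders share a vertical axis.

The spool is on top of the stool.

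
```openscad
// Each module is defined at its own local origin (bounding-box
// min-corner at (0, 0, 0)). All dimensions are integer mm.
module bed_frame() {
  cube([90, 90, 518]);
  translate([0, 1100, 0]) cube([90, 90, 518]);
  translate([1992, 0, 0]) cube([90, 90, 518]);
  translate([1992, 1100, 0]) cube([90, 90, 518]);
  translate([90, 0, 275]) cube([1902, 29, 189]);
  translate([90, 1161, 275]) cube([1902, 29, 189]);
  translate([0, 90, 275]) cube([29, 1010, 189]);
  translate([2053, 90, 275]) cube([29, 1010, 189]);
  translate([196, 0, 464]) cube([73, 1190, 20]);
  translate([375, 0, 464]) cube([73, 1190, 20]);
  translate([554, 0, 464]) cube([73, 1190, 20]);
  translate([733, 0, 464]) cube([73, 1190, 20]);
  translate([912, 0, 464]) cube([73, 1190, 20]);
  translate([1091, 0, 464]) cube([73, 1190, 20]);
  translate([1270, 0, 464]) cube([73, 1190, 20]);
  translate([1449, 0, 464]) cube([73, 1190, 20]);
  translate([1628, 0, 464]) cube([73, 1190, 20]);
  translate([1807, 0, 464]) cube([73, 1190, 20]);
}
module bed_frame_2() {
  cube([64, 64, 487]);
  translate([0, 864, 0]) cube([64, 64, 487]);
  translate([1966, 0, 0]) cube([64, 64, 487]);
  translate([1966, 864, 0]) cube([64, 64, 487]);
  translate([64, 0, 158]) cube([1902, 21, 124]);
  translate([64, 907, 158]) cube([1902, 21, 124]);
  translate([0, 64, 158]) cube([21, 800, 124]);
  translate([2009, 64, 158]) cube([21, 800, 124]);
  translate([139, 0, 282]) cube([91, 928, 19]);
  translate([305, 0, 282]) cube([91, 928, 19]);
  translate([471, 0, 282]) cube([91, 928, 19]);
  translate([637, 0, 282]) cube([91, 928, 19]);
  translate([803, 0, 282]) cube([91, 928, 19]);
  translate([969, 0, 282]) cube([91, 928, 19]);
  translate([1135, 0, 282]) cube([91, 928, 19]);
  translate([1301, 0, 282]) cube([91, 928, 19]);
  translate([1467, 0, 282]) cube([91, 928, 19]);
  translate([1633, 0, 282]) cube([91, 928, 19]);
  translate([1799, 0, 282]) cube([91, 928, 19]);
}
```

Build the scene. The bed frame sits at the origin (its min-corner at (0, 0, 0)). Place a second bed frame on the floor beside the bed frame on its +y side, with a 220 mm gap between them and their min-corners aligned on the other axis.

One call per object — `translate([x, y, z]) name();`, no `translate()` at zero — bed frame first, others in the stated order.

bed_frame();
translate([0, 1410, 0]) bed_frame_2();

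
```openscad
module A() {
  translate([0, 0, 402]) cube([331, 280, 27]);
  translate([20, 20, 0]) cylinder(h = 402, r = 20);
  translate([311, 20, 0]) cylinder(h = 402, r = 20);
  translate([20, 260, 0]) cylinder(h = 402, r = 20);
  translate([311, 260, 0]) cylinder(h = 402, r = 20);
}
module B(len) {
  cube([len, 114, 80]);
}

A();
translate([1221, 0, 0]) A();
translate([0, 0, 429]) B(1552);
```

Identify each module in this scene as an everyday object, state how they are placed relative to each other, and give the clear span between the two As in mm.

Second stool starts at x = 1221; first ends at x = 331; clear span = 1221 − 331 = 890 mm.

A is a stool. B is a beam. A beam spans the tops of two stools. The clear span between the two stools is 890 mm.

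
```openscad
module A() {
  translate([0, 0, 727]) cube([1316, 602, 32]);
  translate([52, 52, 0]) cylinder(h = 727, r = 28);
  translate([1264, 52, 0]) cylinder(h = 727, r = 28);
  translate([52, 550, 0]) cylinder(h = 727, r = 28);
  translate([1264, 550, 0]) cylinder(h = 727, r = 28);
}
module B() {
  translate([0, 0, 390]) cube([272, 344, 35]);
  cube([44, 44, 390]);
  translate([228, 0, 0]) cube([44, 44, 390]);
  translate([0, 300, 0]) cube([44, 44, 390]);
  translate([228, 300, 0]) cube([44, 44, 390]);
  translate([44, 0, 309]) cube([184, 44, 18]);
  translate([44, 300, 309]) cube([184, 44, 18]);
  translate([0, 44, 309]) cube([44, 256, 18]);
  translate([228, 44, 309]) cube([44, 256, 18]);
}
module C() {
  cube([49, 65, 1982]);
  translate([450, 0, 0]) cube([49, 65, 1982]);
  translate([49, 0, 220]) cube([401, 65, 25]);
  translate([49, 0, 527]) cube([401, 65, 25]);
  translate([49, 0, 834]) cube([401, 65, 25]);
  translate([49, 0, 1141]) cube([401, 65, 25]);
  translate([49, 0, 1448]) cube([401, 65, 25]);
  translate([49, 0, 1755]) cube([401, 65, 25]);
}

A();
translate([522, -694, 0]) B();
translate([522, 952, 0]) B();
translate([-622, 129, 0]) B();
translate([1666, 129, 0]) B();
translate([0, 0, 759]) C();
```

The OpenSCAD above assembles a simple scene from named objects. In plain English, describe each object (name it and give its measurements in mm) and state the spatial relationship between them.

A is a rectangular dining table. The top is 1316×602×32 mm with its upper surface at z = 759 mm. It stands on four round legs of 56 mm diameter, each leg's bounding box inset 24 mm from the nearest pair of top edges, running from the floor to the underside of the top.

B is a simple wooden stool: a rectangular seat 272 mm (x) by 344 mm (y), 35 mm thick, top face at z = 425 mm, on four square legs, each 44×44 mm in cross-section. The legs rest on z = 0, each flush with a corner of the seat. Four stretchers, 44 mm wide and 18 mm tall, connect adjacent legs with their undersides at z = 309 mm, each running between the inner faces of the legs it joins and aligned with the legs' outer faces on the other axis.

C is a wooden ladder with two side rails of 49×65 mm section and 1982 mm height, set 499 mm apart overall. Between them run 6 rectangular rungs (65 mm deep, 25 mm thick), front faces flush with the rails' −y face. The bottom of the first rung is 220 mm above the floor and each subsequent rung is 307 mm higher than the one below.

Four stools sit around the table at the −y, +y, −x, +x sides. The ladder is on top of the table.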